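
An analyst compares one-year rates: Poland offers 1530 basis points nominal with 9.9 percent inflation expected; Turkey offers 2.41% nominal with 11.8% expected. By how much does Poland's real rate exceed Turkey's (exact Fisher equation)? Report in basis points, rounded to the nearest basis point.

Poland: (1 + 0.1530)/(1 + 0.0990) − 1 = 4.9136%
Turkey: (1 + 0.0241)/(1 + 0.1180) − 1 = -8.3989%
Differential = 4.9136% − (-8.3989%) = 13.3125% → 1331 basis points.

1331 basis points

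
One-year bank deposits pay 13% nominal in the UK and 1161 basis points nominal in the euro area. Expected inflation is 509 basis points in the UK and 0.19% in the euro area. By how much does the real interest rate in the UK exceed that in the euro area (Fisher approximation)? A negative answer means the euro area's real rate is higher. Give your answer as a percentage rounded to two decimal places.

The UK: 13% − 5.09% = 7.910%
The euro area: 11.61% − 0.19% = 11.420%
Differential = -3.510% → -3.51%.

-3.51%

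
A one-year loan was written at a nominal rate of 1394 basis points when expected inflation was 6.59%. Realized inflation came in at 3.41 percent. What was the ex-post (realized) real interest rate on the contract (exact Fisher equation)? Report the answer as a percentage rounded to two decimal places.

Ex-post: (1 + 0.1394)/(1 + 0.0341) − 1 = 10.1828%
So the realized real rate is 10.18%.

10.18%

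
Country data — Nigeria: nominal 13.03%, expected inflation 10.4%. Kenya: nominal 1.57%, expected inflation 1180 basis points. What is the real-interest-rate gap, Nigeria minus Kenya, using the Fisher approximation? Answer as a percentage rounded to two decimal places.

Nigeria: 13.03% − 10.4% = 2.630%
Kenya: 1.57% − 11.8% = -10.230%
Differential = 12.860% → 12.86%.

12.86%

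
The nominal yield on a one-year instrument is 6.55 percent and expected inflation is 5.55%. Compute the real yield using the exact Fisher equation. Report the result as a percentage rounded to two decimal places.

0.95%

1 + r = 1.06550 / 1.05550 = 1.009474
r = 1.009474 − 1 = 0.9474%, i.e. 0.95%.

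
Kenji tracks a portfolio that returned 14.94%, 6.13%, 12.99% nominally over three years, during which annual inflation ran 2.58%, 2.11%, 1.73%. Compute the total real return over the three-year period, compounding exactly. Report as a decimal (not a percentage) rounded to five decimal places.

0.29351

Nominal growth factor = 1.1494 × 1.0613 × 1.1299 = 1.378318
Price-level growth factor = 1.0258 × 1.0211 × 1.0173 = 1.065565
Real growth factor = 1.378318 / 1.065565 = 1.293509
Total real return = 1.293509 − 1 → 0.29351.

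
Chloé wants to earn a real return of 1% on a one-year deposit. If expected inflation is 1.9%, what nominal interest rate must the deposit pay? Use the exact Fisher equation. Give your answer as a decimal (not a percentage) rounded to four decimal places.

(1 + i) = (1 + r)(1 + π) = 1.01000 × 1.01900 = 1.02919
i = 1.02919 − 1, so the required nominal rate is 0.0292.

0.0292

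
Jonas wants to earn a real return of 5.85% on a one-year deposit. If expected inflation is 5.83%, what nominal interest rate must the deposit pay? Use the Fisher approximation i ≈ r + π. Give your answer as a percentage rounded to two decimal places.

11.68%

i ≈ r + π = 5.85% + 5.83% = 11.68%.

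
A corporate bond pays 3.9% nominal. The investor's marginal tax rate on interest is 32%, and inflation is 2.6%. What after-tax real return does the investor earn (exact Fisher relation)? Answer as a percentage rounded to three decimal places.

0.051%

After-tax nominal return = 3.9% × (1 − 0.32) = 2.6520%.
1 + r = 1.02652 / 1.02600 = 1.000507
After-tax real rate = 1.000507 − 1 → 0.051%.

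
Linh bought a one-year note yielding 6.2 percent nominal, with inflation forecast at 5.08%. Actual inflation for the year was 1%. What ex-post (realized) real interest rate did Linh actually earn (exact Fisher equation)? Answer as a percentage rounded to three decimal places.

5.149%

Ex-post: (1 + 0.0620)/(1 + 0.0100) − 1 = 5.14851%
So the realized real rate is 5.149%.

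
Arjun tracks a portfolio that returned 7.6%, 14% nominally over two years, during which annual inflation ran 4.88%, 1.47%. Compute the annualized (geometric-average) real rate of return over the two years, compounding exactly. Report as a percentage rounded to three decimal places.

Nominal growth factor = 1.0760 × 1.1400 = 1.22664000
Price-level growth factor = 1.0488 × 1.0147 = 1.06421736
Real growth factor = 1.22664000 / 1.06421736 = 1.15262168
Annualized real rate = 1.15262168^(1/2) − 1 = 7.3602% → 7.360%.

7.360%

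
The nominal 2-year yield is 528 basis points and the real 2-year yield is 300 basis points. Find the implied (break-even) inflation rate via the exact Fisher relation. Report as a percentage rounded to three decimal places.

2.214%

(1 + π) = (1 + i)/(1 + r) = 1.05280 / 1.03000 = 1.022136
Break-even inflation = 1.022136 − 1 → 2.214%.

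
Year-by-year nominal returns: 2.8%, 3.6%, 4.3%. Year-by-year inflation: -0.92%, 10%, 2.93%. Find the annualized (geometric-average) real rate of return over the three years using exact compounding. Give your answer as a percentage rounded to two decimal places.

Nominal growth factor = 1.0280 × 1.0360 × 1.0430 = 1.11080334
Price-level growth factor = 0.9908 × 1.1000 × 1.0293 = 1.12181348
Real growth factor = 1.11080334 / 1.12181348 = 0.99018541
Annualized real rate = 0.99018541^(1/3) − 1 = -0.3282% → -0.33%.

-0.33%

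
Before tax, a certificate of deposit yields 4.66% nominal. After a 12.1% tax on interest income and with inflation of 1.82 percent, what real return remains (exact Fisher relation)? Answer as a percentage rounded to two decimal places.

After-tax nominal return = 4.66% × (1 − 0.121) = 4.09614%.
1 + r = 1.0409614 / 1.01820 = 1.022355
After-tax real rate = 1.022355 − 1 → 2.24%.

2.24%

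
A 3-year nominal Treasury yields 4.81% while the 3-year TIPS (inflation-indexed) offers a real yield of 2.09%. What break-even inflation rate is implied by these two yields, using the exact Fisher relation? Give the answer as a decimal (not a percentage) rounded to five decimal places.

0.02664

(1 + π) = (1 + i)/(1 + r) = 1.04810 / 1.02090 = 1.026643
Break-even inflation = 1.026643 − 1 → 0.02664.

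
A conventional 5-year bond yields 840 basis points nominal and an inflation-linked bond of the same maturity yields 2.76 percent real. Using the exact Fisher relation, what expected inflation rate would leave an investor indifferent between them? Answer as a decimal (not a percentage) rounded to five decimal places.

0.05489

(1 + π) = (1 + i)/(1 + r) = 1.08400 / 1.02760 = 1.0548852
Break-even inflation = 1.0548852 − 1 → 0.05489.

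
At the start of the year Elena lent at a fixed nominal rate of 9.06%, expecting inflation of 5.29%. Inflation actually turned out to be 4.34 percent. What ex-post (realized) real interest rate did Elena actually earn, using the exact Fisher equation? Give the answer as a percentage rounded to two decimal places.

Ex-post: (1 + 0.0906)/(1 + 0.0434) − 1 = 4.5237%
So the realized real rate is 4.52%.

4.52%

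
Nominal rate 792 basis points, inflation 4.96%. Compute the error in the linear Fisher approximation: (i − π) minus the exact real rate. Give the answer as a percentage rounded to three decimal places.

0.140%

Approximate: r ≈ 7.920% − 4.960% = 2.9600%
Exact: (1 + 0.0792)/(1 + 0.0496) − 1 = 2.8201%
Error = 2.9600% − 2.8201% = 0.1399% → 0.140%.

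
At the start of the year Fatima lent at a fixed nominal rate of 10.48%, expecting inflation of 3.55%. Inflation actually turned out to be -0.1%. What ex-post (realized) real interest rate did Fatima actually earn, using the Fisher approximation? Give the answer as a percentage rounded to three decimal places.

10.580%

Ex-post: 10.48% − (-0.1%) = 10.580%
So the realized real rate is 10.580%.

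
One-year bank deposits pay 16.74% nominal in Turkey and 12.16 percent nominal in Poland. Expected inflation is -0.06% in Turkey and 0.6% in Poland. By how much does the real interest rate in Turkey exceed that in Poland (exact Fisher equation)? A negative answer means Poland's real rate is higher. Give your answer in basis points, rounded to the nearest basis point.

Turkey: (1 + 0.1674)/(1 − 0.0006) − 1 = 16.8101%
Poland: (1 + 0.1216)/(1 + 0.0060) − 1 = 11.4911%
Differential = 16.8101% − 11.4911% = 5.3190% → 532 basis points.

532 basis points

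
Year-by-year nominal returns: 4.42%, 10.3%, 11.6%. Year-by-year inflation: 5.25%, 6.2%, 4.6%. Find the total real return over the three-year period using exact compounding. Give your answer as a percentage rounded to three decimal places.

Nominal growth factor = 1.0442 × 1.1030 × 1.1160 = 1.285356
Price-level growth factor = 1.0525 × 1.0620 × 1.0460 = 1.169172
Real growth factor = 1.285356 / 1.169172 = 1.099373
Total real return = 1.099373 − 1 → 9.937%.

9.937%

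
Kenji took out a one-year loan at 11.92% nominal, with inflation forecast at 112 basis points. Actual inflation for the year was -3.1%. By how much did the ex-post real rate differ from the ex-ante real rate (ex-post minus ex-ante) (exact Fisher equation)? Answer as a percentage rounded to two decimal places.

Ex-ante: (1 + 0.1192)/(1 + 0.0112) − 1 = 10.6804%
Ex-post: (1 + 0.1192)/(1 − 0.0310) − 1 = 15.5005%
Difference (ex-post − ex-ante) = 4.8201% → 4.82%.

4.82%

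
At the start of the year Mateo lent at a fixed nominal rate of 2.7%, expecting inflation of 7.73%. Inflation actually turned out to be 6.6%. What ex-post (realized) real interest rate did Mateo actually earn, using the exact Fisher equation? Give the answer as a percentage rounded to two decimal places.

Ex-post: (1 + 0.0270)/(1 + 0.0660) − 1 = -3.6585%
So the realized real rate is -3.66%.

-3.66%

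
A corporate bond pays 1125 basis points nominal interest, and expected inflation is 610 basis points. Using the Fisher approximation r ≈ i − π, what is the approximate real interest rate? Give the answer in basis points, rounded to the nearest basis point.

515 basis points

r ≈ i − π = 11.25% − 6.1% = 515 basis points.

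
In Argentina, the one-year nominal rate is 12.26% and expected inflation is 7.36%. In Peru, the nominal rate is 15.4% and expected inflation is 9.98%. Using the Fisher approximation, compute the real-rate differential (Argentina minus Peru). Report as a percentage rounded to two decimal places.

Argentina: 12.26% − 7.36% = 4.900%
Peru: 15.4% − 9.98% = 5.420%
Differential = -0.520% → -0.52%.

-0.52%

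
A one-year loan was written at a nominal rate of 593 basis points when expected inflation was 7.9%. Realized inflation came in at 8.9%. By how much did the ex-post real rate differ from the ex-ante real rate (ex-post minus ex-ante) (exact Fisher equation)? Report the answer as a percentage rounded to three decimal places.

-0.902%

Ex-ante: (1 + 0.0593)/(1 + 0.0790) − 1 = -1.82576%
Ex-post: (1 + 0.0593)/(1 + 0.0890) − 1 = -2.72727%
Difference (ex-post − ex-ante) = -0.90151% → -0.902%.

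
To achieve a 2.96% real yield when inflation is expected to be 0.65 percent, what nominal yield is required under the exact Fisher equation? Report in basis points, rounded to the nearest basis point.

363 basis points

(1 + i) = (1 + r)(1 + π) = 1.02960 × 1.00650 = 1.0362924
i = 1.0362924 − 1, so the required nominal rate is 363 basis points.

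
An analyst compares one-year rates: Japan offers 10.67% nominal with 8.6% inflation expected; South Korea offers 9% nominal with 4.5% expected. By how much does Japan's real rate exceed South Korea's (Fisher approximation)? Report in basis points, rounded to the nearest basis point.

-243 basis points

Japan: 10.67% − 8.6% = 2.070%
South Korea: 9% − 4.5% = 4.500%
Differential = -2.430% → -243 basis points.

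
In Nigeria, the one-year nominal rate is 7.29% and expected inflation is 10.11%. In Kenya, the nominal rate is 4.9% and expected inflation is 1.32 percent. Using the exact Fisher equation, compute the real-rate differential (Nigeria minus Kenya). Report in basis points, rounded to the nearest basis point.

-609 basis points

Nigeria: (1 + 0.0729)/(1 + 0.1011) − 1 = -2.5611%
Kenya: (1 + 0.0490)/(1 + 0.0132) − 1 = 3.5334%
Differential = -2.5611% − 3.5334% = -6.0944% → -609 basis points.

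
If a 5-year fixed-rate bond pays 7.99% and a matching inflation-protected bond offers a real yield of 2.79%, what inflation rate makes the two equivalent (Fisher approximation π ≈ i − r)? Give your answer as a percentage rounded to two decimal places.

π ≈ i − r = 7.99% − 2.79% → 5.20%.

5.20%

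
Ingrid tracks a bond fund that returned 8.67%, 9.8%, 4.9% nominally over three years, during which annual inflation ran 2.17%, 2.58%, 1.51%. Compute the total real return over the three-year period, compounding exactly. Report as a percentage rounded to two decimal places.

17.65%

Compound the nominal returns: 1.0867 × 1.0980 × 1.0490 = 1.251663.
Compound inflation: 1.0217 × 1.0258 × 1.0151 = 1.063886.
Deflate: 1.251663 / 1.063886 = 1.176502.
Total real return = 1.176502 − 1 → 17.65%.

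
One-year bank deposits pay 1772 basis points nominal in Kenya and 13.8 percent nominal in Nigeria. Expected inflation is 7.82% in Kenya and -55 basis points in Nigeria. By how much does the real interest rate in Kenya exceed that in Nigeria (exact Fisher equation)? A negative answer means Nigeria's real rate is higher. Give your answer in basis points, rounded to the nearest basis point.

-525 basis points

Kenya: (1 + 0.1772)/(1 + 0.0782) − 1 = 9.1820%
Nigeria: (1 + 0.1380)/(1 − 0.0055) − 1 = 14.4294%
Differential = 9.1820% − 14.4294% = -5.2474% → -525 basis points.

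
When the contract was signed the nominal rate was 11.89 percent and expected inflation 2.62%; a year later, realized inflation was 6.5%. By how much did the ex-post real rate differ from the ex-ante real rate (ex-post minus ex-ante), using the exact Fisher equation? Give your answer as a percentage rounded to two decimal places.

Ex-ante: (1 + 0.1189)/(1 + 0.0262) − 1 = 9.0333%
Ex-post: (1 + 0.1189)/(1 + 0.0650) − 1 = 5.0610%
Difference (ex-post − ex-ante) = -3.9723% → -3.97%.

-3.97%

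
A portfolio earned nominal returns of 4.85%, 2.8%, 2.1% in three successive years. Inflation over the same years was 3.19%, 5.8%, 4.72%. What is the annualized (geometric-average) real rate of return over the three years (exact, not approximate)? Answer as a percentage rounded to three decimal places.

Nominal growth factor = 1.0485 × 1.0280 × 1.0210 = 1.10049302
Price-level growth factor = 1.0319 × 1.0580 × 1.0472 = 1.14328081
Real growth factor = 1.10049302 / 1.14328081 = 0.96257456
Annualized real rate = 0.96257456^(1/3) − 1 = -1.2634% → -1.263%.

-1.263%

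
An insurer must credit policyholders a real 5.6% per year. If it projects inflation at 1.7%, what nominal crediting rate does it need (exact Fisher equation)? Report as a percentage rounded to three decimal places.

7.395%

(1 + i) = (1 + r)(1 + π) = 1.05600 × 1.01700 = 1.073952
i = 1.073952 − 1, so the required nominal rate is 7.395%.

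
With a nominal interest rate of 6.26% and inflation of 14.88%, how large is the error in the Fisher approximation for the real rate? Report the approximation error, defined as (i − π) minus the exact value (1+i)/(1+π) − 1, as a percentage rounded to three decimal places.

-1.117%

Approximate: r ≈ 6.260% − 14.880% = -8.6200%
Exact: (1 + 0.0626)/(1 + 0.1488) − 1 = -7.50348%
Error = -8.6200% − (-7.50348%) = -1.11652% → -1.117%.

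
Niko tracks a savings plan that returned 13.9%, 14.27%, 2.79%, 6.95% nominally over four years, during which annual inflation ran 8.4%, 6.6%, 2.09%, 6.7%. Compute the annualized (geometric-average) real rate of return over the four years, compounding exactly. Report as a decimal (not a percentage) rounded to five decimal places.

Compound the nominal returns: 1.1390 × 1.1427 × 1.0279 × 1.0695 = 1.430828580.
Compound inflation: 1.0840 × 1.0660 × 1.0209 × 1.0670 = 1.258734426.
Deflate: 1.430828580 / 1.258734426 = 1.136719987.
Annualized real rate = 1.136719987^(1/4) − 1 = 3.25554% → 0.03256.

0.03256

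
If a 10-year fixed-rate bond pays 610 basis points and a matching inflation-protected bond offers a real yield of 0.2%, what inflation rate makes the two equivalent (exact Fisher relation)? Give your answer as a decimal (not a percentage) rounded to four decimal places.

(1 + π) = (1 + i)/(1 + r) = 1.06100 / 1.00200 = 1.058882
Break-even inflation = 1.058882 − 1 → 0.0589.

0.0589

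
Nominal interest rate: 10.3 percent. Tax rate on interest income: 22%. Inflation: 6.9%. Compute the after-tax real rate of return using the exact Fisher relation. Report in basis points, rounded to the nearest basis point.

After-tax nominal return = 10.3% × (1 − 0.22) = 8.0340%.
1 + r = 1.08034 / 1.06900 = 1.010608
After-tax real rate = 1.010608 − 1 → 106 basis points.

106 basis points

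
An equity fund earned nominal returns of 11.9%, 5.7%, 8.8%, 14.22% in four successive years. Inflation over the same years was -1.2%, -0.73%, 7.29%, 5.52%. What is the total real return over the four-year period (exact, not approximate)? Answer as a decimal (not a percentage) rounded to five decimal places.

0.32375

Compound the nominal returns: 1.1190 × 1.0570 × 1.0880 × 1.1422 = 1.469861.
Compound inflation: 0.9880 × 0.9927 × 1.0729 × 1.0552 = 1.110373.
Deflate: 1.469861 / 1.110373 = 1.323754.
Total real return = 1.323754 − 1 → 0.32375.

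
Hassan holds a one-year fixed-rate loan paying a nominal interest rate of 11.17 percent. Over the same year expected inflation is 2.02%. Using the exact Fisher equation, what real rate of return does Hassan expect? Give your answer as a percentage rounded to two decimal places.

1 + r = 1.11170 / 1.02020 = 1.089688
r = 1.089688 − 1 = 8.9688%, i.e. 8.97%.

8.97%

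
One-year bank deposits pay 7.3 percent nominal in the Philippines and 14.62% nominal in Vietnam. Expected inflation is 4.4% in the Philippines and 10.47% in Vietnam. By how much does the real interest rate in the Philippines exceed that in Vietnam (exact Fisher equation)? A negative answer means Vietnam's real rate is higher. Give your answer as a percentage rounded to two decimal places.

-0.98%

The Philippines: (1 + 0.0730)/(1 + 0.0440) − 1 = 2.7778%
Vietnam: (1 + 0.1462)/(1 + 0.1047) − 1 = 3.7567%
Differential = 2.7778% − 3.7567% = -0.9789% → -0.98%.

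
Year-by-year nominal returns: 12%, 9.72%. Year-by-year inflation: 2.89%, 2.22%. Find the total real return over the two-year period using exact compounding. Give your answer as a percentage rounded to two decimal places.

Nominal growth factor = 1.1200 × 1.0972 = 1.228864
Price-level growth factor = 1.0289 × 1.0222 = 1.051742
Real growth factor = 1.228864 / 1.051742 = 1.168409
Total real return = 1.168409 − 1 → 16.84%.

16.84%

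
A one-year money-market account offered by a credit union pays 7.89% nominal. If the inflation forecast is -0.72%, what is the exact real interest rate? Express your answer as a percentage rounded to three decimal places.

8.672%

By the Fisher equation, 1 + r = (1 + i)/(1 + π).
1 + r = 1.07890 / 0.99280 = 1.086724
r = 1.086724 − 1 = 8.6724%, i.e. 8.672%.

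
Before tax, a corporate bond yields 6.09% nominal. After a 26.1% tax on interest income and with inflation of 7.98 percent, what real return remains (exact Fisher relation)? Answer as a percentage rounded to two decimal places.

After-tax nominal return = 6.09% × (1 − 0.261) = 4.50051%.
1 + r = 1.0450051 / 1.07980 = 0.967777
After-tax real rate = 0.967777 − 1 → -3.22%.

-3.22%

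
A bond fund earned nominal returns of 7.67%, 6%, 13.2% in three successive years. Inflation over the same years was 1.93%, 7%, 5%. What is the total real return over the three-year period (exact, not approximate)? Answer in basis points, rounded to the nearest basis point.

1282 basis points

Compound the nominal returns: 1.0767 × 1.0600 × 1.1320 = 1.291954.
Compound inflation: 1.0193 × 1.0700 × 1.0500 = 1.145184.
Deflate: 1.291954 / 1.145184 = 1.128163.
Total real return = 1.128163 − 1 → 1282 basis points.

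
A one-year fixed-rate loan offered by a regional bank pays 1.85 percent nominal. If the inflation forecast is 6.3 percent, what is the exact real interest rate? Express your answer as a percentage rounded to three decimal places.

-4.186%

By the Fisher relation, 1 + r = (1 + i)/(1 + π).
1 + r = 1.01850 / 1.06300 = 0.958137
r = 0.958137 − 1 = -4.1863%, i.e. -4.186%.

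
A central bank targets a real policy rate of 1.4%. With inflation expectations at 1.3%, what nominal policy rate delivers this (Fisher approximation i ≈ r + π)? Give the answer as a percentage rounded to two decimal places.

2.70%

i ≈ r + π = 1.4% + 1.3% = 2.70%.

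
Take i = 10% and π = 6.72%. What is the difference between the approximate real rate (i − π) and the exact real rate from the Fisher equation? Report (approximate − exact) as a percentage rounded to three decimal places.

0.207%

Approximate: r ≈ 10.000% − 6.720% = 3.2800%
Exact: (1 + 0.1000)/(1 + 0.0672) − 1 = 3.07346%
Error = 3.2800% − 3.07346% = 0.20654% → 0.207%.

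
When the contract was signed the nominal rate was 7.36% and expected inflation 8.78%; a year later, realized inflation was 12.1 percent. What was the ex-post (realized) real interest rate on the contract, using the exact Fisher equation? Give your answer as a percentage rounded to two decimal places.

-4.23%

Ex-post: (1 + 0.0736)/(1 + 0.1210) − 1 = -4.2284%
So the realized real rate is -4.23%.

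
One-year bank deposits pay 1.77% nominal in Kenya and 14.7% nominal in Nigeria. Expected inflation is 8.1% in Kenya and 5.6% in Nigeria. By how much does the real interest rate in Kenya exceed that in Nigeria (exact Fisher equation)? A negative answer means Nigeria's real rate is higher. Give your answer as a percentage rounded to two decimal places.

-14.47%

Kenya: (1 + 0.0177)/(1 + 0.0810) − 1 = -5.8557%
Nigeria: (1 + 0.1470)/(1 + 0.0560) − 1 = 8.6174%
Differential = -5.8557% − 8.6174% = -14.4731% → -14.47%.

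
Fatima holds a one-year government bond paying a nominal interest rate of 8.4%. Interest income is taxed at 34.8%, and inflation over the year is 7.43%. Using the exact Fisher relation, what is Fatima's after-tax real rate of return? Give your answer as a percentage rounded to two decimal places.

-1.82%

After-tax nominal return = 8.4% × (1 − 0.348) = 5.4768%.
1 + r = 1.054768 / 1.07430 = 0.981819
After-tax real rate = 0.981819 − 1 → -1.82%.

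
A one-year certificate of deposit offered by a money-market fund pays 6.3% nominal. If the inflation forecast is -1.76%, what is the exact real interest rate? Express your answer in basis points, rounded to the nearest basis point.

820 basis points

By the Fisher identity, 1 + r = (1 + i)/(1 + π).
1 + r = 1.06300 / 0.98240 = 1.082044
r = 1.082044 − 1 = 8.2044%, i.e. 820 basis points.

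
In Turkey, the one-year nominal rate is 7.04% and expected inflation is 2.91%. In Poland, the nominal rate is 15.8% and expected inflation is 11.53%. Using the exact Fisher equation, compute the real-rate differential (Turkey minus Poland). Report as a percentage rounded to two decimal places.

0.18%

Turkey: (1 + 0.0704)/(1 + 0.0291) − 1 = 4.0132%
Poland: (1 + 0.1580)/(1 + 0.1153) − 1 = 3.8286%
Differential = 4.0132% − 3.8286% = 0.1846% → 0.18%.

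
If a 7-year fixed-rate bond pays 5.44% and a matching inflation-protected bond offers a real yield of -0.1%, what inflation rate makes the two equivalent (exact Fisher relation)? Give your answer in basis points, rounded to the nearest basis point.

(1 + π) = (1 + i)/(1 + r) = 1.05440 / 0.99900 = 1.055455
Break-even inflation = 1.055455 − 1 → 555 basis points.

555 basis points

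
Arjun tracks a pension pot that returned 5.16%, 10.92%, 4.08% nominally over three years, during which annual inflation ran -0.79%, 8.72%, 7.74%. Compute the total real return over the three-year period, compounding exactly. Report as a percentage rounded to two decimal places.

4.47%

Compound the nominal returns: 1.0516 × 1.1092 × 1.0408 = 1.214025.
Compound inflation: 0.9921 × 1.0872 × 1.0774 = 1.162096.
Deflate: 1.214025 / 1.162096 = 1.044686.
Total real return = 1.044686 − 1 → 4.47%.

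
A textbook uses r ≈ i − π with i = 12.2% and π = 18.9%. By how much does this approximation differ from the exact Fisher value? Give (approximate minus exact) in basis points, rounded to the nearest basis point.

Approximate: r ≈ 12.200% − 18.900% = -6.7000%
Exact: (1 + 0.1220)/(1 + 0.1890) − 1 = -5.63499%
Error = -6.7000% − (-5.63499%) = -1.06501% → -107 basis points.

-107 basis points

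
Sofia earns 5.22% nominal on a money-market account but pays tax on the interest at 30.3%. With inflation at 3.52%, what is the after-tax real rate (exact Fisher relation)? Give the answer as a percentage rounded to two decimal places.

After-tax nominal return = 5.22% × (1 − 0.303) = 3.63834%.
1 + r = 1.0363834 / 1.03520 = 1.001143
After-tax real rate = 1.001143 − 1 → 0.11%.

0.11%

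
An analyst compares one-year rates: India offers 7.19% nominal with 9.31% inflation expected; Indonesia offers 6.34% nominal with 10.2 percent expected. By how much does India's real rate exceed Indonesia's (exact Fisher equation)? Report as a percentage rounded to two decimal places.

India: (1 + 0.0719)/(1 + 0.0931) − 1 = -1.9394%
Indonesia: (1 + 0.0634)/(1 + 0.1020) − 1 = -3.5027%
Differential = -1.9394% − (-3.5027%) = 1.5633% → 1.56%.

1.56%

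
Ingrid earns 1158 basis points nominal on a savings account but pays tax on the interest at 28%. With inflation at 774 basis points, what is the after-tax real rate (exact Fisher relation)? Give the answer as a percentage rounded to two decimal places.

0.55%

After-tax nominal return = 11.58% × (1 − 0.28) = 8.3376%.
1 + r = 1.083376 / 1.07740 = 1.005547
After-tax real rate = 1.005547 − 1 → 0.55%.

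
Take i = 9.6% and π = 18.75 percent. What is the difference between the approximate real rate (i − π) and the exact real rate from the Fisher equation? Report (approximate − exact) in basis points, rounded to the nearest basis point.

Approximate: r ≈ 9.600% − 18.750% = -9.1500%
Exact: (1 + 0.0960)/(1 + 0.1875) − 1 = -7.7053%
Error = -9.1500% − (-7.7053%) = -1.4447% → -144 basis points.

-144 basis points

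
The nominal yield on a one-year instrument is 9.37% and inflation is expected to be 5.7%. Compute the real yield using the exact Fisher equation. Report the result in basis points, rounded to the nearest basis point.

347 basis points

By the Fisher equation, 1 + r = (1 + i)/(1 + π).
1 + r = 1.09370 / 1.05700 = 1.034721
r = 1.034721 − 1 = 3.4721%, i.e. 347 basis points.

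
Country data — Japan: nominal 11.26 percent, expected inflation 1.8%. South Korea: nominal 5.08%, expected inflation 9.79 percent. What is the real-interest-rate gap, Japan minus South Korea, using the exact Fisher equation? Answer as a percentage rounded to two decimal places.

13.58%

Japan: (1 + 0.1126)/(1 + 0.0180) − 1 = 9.2927%
South Korea: (1 + 0.0508)/(1 + 0.0979) − 1 = -4.2900%
Differential = 9.2927% − (-4.2900%) = 13.5827% → 13.58%.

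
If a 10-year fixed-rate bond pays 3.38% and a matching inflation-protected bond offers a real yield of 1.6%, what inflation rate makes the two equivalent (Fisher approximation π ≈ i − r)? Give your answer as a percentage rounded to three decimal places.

π ≈ i − r = 3.38% − 1.6% → 1.780%.

1.780%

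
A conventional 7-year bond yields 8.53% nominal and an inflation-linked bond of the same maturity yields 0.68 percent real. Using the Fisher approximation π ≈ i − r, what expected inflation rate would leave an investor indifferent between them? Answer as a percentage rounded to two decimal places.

π ≈ i − r = 8.53% − 0.68% → 7.85%.

7.85%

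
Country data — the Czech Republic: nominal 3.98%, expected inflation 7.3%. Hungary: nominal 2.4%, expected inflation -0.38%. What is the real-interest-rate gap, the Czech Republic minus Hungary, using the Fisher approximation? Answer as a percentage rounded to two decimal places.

The Czech Republic: 3.98% − 7.3% = -3.320%
Hungary: 2.4% − (-0.38%) = 2.780%
Differential = -6.100% → -6.10%.

-6.10%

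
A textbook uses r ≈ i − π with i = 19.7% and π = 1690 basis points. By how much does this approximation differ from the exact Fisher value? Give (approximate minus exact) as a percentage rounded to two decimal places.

Approximate: r ≈ 19.700% − 16.900% = 2.8000%
Exact: (1 + 0.1970)/(1 + 0.1690) − 1 = 2.3952%
Error = 2.8000% − 2.3952% = 0.4048% → 0.40%.

0.40%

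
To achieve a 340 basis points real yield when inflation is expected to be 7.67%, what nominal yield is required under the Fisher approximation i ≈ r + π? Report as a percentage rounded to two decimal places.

i ≈ r + π = 3.4% + 7.67% = 11.07%.

11.07%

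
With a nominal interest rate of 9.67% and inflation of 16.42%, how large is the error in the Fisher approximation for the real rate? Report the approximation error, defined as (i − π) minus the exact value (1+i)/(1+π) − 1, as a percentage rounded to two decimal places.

Approximate: r ≈ 9.670% − 16.420% = -6.7500%
Exact: (1 + 0.0967)/(1 + 0.1642) − 1 = -5.7980%
Error = -6.7500% − (-5.7980%) = -0.9520% → -0.95%.

-0.95%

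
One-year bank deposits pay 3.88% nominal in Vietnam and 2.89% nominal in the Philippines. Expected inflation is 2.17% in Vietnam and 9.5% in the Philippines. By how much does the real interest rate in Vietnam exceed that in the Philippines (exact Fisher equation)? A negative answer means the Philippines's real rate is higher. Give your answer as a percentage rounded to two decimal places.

7.71%

Vietnam: (1 + 0.0388)/(1 + 0.0217) − 1 = 1.6737%
The Philippines: (1 + 0.0289)/(1 + 0.0950) − 1 = -6.0365%
Differential = 1.6737% − (-6.0365%) = 7.7102% → 7.71%.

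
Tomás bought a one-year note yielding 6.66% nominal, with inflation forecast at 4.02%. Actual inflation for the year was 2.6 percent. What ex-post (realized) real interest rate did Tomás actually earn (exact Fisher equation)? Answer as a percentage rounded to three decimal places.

Ex-post: (1 + 0.0666)/(1 + 0.0260) − 1 = 3.9571%
So the realized real rate is 3.957%.

3.957%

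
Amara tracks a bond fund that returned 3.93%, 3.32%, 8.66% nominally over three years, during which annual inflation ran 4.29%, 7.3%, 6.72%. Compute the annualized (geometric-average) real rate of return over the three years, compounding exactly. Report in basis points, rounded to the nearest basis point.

-77 basis points

Nominal growth factor = 1.0393 × 1.0332 × 1.0866 = 1.16679625
Price-level growth factor = 1.0429 × 1.0730 × 1.0672 = 1.19423063
Real growth factor = 1.16679625 / 1.19423063 = 0.97702757
Annualized real rate = 0.97702757^(1/3) − 1 = -0.7717% → -77 basis points.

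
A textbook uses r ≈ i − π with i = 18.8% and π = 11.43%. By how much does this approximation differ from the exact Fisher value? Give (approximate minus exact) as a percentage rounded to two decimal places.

Approximate: r ≈ 18.800% − 11.430% = 7.3700%
Exact: (1 + 0.1880)/(1 + 0.1143) − 1 = 6.6140%
Error = 7.3700% − 6.6140% = 0.7560% → 0.76%.

0.76%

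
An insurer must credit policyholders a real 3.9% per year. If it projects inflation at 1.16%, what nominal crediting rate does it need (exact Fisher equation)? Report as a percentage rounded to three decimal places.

(1 + i) = (1 + r)(1 + π) = 1.03900 × 1.01160 = 1.0510524
i = 1.0510524 − 1, so the required nominal rate is 5.105%.

5.105%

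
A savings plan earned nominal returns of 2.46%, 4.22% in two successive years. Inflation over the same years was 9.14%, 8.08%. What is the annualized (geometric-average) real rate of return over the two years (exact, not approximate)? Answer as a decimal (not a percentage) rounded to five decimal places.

Compound the nominal returns: 1.0246 × 1.0422 = 1.067838120.
Compound inflation: 1.0914 × 1.0808 = 1.179585120.
Deflate: 1.067838120 / 1.179585120 = 0.905265845.
Annualized real rate = 0.905265845^(1/2) − 1 = -4.85454% → -0.04855.

-0.04855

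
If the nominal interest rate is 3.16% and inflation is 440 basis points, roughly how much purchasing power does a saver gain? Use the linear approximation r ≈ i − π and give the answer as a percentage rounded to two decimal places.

-1.24%

r ≈ i − π = 3.16% − 4.4% = -1.24%.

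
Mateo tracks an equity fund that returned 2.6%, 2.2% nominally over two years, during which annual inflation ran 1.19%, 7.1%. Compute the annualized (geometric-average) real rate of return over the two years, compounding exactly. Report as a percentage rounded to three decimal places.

Compound the nominal returns: 1.0260 × 1.0220 = 1.04857200.
Compound inflation: 1.0119 × 1.0710 = 1.08374490.
Deflate: 1.04857200 / 1.08374490 = 0.96754504.
Annualized real rate = 0.96754504^(1/2) − 1 = -1.6361% → -1.636%.

-1.636%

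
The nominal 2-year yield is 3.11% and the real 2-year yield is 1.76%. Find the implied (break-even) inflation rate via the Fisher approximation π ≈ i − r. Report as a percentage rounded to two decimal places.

1.35%

π ≈ i − r = 3.11% − 1.76% → 1.35%.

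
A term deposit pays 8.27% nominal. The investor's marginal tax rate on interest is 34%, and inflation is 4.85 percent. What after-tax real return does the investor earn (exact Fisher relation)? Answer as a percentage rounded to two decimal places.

After-tax nominal return = 8.27% × (1 − 0.34) = 5.4582%.
1 + r = 1.054582 / 1.04850 = 1.005801
After-tax real rate = 1.005801 − 1 → 0.58%.

0.58%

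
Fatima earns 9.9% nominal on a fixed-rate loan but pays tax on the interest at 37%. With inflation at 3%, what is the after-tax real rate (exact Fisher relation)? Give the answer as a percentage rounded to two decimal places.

After-tax nominal return = 9.9% × (1 − 0.37) = 6.2370%.
1 + r = 1.06237 / 1.03000 = 1.031427
After-tax real rate = 1.031427 − 1 → 3.14%.

3.14%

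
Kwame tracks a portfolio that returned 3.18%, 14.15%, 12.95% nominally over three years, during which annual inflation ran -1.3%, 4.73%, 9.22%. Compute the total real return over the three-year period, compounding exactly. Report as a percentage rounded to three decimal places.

Compound the nominal returns: 1.0318 × 1.1415 × 1.1295 = 1.330325.
Compound inflation: 0.9870 × 1.0473 × 1.0922 = 1.128991.
Deflate: 1.330325 / 1.128991 = 1.178331.
Total real return = 1.178331 − 1 → 17.833%.

17.833%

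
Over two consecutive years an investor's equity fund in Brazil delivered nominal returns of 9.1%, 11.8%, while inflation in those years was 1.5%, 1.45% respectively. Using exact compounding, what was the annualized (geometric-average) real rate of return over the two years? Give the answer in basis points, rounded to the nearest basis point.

884 basis points

Compound the nominal returns: 1.0910 × 1.1180 = 1.21973800.
Compound inflation: 1.0150 × 1.0145 = 1.02971750.
Deflate: 1.21973800 / 1.02971750 = 1.18453654.
Annualized real rate = 1.18453654^(1/2) − 1 = 8.8364% → 884 basis points.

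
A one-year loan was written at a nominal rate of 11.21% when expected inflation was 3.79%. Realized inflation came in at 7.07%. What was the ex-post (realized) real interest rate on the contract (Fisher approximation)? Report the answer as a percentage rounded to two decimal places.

Ex-post: 11.21% − 7.07% = 4.140%
So the realized real rate is 4.14%.

4.14%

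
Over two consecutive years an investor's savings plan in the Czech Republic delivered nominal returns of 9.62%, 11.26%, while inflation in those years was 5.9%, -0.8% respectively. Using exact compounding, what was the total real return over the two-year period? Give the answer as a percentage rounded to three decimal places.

Compound the nominal returns: 1.0962 × 1.1126 = 1.219632.
Compound inflation: 1.0590 × 0.9920 = 1.050528.
Deflate: 1.219632 / 1.050528 = 1.160971.
Total real return = 1.160971 − 1 → 16.097%.

16.097%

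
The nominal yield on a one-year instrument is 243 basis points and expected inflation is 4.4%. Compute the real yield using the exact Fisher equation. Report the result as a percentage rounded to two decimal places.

1 + r = 1.02430 / 1.04400 = 0.981130
r = 0.981130 − 1 = -1.8870%, i.e. -1.89%.

-1.89%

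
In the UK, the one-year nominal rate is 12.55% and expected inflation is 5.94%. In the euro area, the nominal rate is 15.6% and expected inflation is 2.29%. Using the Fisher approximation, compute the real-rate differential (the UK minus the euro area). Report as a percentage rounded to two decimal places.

-6.70%

The UK: 12.55% − 5.94% = 6.610%
The euro area: 15.6% − 2.29% = 13.310%
Differential = -6.700% → -6.70%.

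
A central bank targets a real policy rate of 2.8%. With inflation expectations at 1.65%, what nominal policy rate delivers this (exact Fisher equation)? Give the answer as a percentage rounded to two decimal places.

(1 + i) = (1 + r)(1 + π) = 1.02800 × 1.01650 = 1.044962
i = 1.044962 − 1, so the required nominal rate is 4.50%.

4.50%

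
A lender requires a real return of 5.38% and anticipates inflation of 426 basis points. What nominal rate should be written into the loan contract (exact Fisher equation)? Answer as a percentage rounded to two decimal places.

9.87%

(1 + i) = (1 + r)(1 + π) = 1.05380 × 1.04260 = 1.09869188
i = 1.09869188 − 1, so the required nominal rate is 9.87%.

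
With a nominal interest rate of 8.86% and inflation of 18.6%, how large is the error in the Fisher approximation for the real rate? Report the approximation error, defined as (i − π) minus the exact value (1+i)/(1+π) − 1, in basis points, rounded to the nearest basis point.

Approximate: r ≈ 8.860% − 18.600% = -9.7400%
Exact: (1 + 0.0886)/(1 + 0.1860) − 1 = -8.2125%
Error = -9.7400% − (-8.2125%) = -1.5275% → -153 basis points.

-153 basis points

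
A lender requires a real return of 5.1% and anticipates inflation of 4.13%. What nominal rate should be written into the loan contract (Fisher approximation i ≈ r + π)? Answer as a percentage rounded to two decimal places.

i ≈ r + π = 5.1% + 4.13% = 9.23%.

9.23%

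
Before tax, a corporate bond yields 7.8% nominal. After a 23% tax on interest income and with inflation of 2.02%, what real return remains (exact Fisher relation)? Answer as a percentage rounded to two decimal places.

After-tax nominal return = 7.8% × (1 − 0.23) = 6.0060%.
1 + r = 1.06006 / 1.02020 = 1.039071
After-tax real rate = 1.039071 − 1 → 3.91%.

3.91%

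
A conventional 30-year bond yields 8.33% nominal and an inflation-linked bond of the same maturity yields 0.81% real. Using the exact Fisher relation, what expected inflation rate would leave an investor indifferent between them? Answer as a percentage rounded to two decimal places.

7.46%

(1 + π) = (1 + i)/(1 + r) = 1.08330 / 1.00810 = 1.074596
Break-even inflation = 1.074596 − 1 → 7.46%.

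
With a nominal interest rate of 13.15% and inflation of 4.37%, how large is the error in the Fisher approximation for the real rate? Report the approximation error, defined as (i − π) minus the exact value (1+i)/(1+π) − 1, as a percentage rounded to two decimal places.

0.37%

Approximate: r ≈ 13.150% − 4.370% = 8.7800%
Exact: (1 + 0.1315)/(1 + 0.0437) − 1 = 8.4124%
Error = 8.7800% − 8.4124% = 0.3676% → 0.37%.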